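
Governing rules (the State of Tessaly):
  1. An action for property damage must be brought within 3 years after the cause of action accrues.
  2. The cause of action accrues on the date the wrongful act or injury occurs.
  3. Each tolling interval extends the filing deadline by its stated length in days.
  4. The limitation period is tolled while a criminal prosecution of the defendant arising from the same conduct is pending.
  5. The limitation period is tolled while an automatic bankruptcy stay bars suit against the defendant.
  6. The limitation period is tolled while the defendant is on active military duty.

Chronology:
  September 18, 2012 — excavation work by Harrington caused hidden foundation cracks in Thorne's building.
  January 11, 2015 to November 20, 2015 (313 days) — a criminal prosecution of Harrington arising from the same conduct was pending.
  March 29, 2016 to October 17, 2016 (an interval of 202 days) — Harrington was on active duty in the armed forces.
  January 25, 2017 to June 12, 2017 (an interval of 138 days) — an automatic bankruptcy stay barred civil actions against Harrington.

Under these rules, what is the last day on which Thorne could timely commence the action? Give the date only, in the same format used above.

July 2, 2017

The limitation period began to run on September 18, 2012.
3 years from September 18, 2012 is September 18, 2015.
Because the pending criminal prosecution ran from January 11, 2015 to November 20, 2015, the deadline is extended by 313 days to July 27, 2016.
The period was tolled for 202 days by the defendant's active military service (March 29, 2016 to October 17, 2016), pushing the deadline to February 14, 2017.
The period was tolled for 138 days by the automatic bankruptcy stay (January 25, 2017 to June 12, 2017), pushing the deadline to July 2, 2017.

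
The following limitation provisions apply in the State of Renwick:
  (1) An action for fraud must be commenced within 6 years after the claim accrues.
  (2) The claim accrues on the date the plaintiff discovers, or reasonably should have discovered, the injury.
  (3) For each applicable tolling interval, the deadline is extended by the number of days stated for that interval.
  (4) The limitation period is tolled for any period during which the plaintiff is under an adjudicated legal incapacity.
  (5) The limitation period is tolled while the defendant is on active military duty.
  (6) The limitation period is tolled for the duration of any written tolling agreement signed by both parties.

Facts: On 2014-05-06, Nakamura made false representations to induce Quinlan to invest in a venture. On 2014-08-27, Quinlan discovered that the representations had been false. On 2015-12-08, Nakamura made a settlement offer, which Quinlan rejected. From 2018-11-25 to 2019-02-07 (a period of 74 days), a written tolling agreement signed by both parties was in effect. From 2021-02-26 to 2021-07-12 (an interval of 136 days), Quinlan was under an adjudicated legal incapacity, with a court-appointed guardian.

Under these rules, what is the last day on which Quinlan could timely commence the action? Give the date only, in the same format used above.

The claim did not accrue until Quinlan discovered the injury on 2014-08-27; the 2014-05-06 act date does not start the clock under the stated rule.
6 years from 2014-08-27 is 2020-08-27.
The written tolling agreement from 2018-11-25 to 2019-02-07 tolled the period for 74 days, extending the deadline to 2020-11-09.
The plaintiff's legal incapacity from 2021-02-26 to 2021-07-12 began after the period had already run on 2020-11-09, so it has no tolling effect.
Nothing else in the chronology tolls or restarts the period.

2020-11-09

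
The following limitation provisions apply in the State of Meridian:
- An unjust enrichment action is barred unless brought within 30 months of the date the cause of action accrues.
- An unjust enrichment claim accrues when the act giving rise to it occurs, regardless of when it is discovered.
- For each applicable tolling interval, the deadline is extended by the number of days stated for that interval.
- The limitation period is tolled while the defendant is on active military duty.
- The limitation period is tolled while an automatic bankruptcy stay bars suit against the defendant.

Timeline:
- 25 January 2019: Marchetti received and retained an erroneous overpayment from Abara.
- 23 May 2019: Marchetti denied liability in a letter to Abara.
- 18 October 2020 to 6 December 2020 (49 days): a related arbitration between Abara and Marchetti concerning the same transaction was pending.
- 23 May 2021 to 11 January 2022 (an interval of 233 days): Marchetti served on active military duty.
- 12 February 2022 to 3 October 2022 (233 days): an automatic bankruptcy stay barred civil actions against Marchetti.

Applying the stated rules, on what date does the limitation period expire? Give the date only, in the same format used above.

3 November 2022

The claim accrued on 25 January 2019, when the wrongful act occurred.
30 months from 25 January 2019 is 25 July 2021.
Because the defendant's active military service ran from 23 May 2021 to 11 January 2022, the deadline is extended by 233 days to 15 March 2022.
The automatic bankruptcy stay from 12 February 2022 to 3 October 2022 tolled the period for 233 days, extending the deadline to 3 November 2022.
The pending related arbitration from 18 October 2020 to 6 December 2020 does not toll the period, because no stated rule makes a pending arbitration a tolling event.
The other events in the timeline have no effect on the limitation period under the stated rules.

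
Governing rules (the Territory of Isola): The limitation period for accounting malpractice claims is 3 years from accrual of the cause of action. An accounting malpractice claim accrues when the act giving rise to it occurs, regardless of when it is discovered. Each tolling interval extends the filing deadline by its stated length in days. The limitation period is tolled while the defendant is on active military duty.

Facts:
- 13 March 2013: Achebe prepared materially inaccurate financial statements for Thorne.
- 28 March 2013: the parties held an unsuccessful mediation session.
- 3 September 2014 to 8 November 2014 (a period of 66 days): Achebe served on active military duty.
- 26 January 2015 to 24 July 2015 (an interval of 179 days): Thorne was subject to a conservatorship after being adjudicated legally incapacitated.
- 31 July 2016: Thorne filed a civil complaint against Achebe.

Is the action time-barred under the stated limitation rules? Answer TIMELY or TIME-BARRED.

The limitation period began to run on 13 March 2013.
3 years from 13 March 2013 is 13 March 2016.
The period was tolled for 66 days by the defendant's active military service (3 September 2014 to 8 November 2014), pushing the deadline to 18 May 2016.
Although the plaintiff's incapacity ran from 26 January 2015 to 24 July 2015, the stated rules do not make that a tolling event, so it is disregarded.
The other events in the timeline have no effect on the limitation period under the stated rules.
Filing on 31 July 2016 missed the 18 May 2016 deadline — the action is time-barred.

TIME-BARRED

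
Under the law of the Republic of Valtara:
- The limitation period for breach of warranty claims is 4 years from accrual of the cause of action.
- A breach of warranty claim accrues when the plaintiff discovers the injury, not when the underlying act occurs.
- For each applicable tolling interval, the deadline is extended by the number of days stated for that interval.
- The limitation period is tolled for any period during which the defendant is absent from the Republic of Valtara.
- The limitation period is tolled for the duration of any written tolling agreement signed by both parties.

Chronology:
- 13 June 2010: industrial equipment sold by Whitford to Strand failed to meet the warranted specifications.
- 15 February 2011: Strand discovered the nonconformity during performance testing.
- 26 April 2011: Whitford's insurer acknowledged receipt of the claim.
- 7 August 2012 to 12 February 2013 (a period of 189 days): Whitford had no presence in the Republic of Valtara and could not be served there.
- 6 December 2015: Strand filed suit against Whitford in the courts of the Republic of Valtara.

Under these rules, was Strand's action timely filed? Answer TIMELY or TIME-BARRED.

Accrual is tied to discovery, so the period began on 15 February 2011 rather than on 13 June 2010 when the act occurred.
The untolled deadline — 4 years after 15 February 2011 — is 15 February 2015.
The defendant's absence from the jurisdiction from 7 August 2012 to 12 February 2013 tolled the period for 189 days, extending the deadline to 23 August 2015.
Nothing else in the chronology tolls or restarts the period.
Strand filed on 6 December 2015, after the 23 August 2015 deadline, so the action is time-barred.

TIME-BARRED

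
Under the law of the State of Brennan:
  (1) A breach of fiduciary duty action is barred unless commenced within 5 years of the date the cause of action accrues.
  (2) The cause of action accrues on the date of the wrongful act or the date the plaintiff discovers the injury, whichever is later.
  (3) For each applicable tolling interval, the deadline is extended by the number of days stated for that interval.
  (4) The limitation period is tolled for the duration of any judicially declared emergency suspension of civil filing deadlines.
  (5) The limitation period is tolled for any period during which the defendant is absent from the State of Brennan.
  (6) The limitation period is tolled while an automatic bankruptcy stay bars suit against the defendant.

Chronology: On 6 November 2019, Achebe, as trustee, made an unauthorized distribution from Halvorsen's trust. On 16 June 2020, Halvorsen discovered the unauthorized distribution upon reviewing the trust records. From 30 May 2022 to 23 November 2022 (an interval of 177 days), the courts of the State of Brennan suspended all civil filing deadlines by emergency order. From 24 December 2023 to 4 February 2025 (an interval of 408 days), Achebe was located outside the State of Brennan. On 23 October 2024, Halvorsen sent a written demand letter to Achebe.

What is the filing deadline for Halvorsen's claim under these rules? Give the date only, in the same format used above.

Because discovery on 16 June 2020 post-dates the 6 November 2019 act, accrual under the later-of rule falls on 16 June 2020.
5 years from 16 June 2020 is 16 June 2025.
The period was tolled for 177 days by the emergency suspension of filing deadlines (30 May 2022 to 23 November 2022), pushing the deadline to 10 December 2025.
The defendant's absence from the jurisdiction from 24 December 2023 to 4 February 2025 tolled the period for 408 days, extending the deadline to 22 January 2027.
Nothing else in the chronology tolls or restarts the period.

22 January 2027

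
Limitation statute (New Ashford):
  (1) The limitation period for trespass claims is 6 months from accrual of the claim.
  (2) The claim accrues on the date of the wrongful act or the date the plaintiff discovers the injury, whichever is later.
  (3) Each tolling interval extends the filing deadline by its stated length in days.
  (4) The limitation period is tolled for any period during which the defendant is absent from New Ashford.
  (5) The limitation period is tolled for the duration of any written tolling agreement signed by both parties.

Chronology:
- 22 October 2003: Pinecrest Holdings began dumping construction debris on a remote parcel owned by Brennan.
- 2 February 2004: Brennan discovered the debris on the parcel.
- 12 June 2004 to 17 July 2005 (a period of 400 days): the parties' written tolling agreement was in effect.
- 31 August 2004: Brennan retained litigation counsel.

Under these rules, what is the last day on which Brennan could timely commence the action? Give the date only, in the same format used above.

6 September 2005

Because discovery on 2 February 2004 post-dates the 22 October 2003 act, accrual under the later-of rule falls on 2 February 2004.
6 months from 2 February 2004 is 2 August 2004.
The written tolling agreement from 12 June 2004 to 17 July 2005 tolled the period for 400 days, extending the deadline to 6 September 2005.
None of the other events listed affects the running of the period under the stated rules.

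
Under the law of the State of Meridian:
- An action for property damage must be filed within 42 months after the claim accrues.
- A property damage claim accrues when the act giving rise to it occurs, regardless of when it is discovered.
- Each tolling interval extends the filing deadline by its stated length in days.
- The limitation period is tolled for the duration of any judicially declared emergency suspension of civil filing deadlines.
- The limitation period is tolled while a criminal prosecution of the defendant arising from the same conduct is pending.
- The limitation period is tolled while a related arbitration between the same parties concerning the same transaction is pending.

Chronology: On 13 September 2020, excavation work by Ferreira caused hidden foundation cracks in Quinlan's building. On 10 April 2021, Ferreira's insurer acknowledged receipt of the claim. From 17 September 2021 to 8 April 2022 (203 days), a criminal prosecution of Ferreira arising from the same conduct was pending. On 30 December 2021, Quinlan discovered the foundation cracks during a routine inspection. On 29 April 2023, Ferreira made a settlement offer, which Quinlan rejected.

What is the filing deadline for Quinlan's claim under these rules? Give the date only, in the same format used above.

2 October 2024

Accrual is governed by the date of the act, so the period began to run on 13 September 2020; the later discovery on 30 December 2021 is irrelevant under the stated rule.
The untolled deadline — 42 months after 13 September 2020 — is 13 March 2024.
The pending criminal prosecution from 17 September 2021 to 8 April 2022 tolled the period for 203 days, extending the deadline to 2 October 2024.
None of the other events listed affects the running of the period under the stated rules.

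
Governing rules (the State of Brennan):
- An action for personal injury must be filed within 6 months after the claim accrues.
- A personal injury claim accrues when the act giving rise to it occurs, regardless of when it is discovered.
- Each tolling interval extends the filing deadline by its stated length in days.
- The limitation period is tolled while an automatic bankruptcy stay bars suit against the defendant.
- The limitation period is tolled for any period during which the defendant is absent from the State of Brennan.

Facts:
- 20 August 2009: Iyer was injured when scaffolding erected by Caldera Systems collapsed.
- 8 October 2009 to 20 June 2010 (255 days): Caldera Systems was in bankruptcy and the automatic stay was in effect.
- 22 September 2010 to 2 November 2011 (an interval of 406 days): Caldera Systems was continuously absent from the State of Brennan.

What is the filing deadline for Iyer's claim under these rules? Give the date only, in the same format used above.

13 December 2011

The claim accrued on 20 August 2009, when the wrongful act occurred.
The untolled deadline — 6 months after 20 August 2009 — is 20 February 2010.
The period was tolled for 255 days by the automatic bankruptcy stay (8 October 2009 to 20 June 2010), pushing the deadline to 2 November 2010.
Because the defendant's absence from the jurisdiction ran from 22 September 2010 to 2 November 2011, the deadline is extended by 406 days to 13 December 2011.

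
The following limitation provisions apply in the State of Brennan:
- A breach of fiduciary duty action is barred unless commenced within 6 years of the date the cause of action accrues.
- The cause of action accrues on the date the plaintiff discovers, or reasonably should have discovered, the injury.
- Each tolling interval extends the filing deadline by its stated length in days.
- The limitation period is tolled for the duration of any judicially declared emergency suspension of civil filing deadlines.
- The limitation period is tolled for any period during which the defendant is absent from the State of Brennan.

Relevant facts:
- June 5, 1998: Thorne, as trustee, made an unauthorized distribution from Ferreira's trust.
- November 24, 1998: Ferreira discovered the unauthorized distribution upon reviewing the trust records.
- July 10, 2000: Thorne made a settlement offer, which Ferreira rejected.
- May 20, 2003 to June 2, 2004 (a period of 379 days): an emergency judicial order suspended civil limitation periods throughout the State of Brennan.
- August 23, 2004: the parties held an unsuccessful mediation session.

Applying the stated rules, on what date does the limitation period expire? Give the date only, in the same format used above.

The claim did not accrue until Ferreira discovered the injury on November 24, 1998; the June 5, 1998 act date does not start the clock under the stated rule.
The untolled deadline — 6 years after November 24, 1998 — is November 24, 2004.
The emergency suspension of filing deadlines from May 20, 2003 to June 2, 2004 tolled the period for 379 days, extending the deadline to December 8, 2005.
The other events in the timeline have no effect on the limitation period under the stated rules.

December 8, 2005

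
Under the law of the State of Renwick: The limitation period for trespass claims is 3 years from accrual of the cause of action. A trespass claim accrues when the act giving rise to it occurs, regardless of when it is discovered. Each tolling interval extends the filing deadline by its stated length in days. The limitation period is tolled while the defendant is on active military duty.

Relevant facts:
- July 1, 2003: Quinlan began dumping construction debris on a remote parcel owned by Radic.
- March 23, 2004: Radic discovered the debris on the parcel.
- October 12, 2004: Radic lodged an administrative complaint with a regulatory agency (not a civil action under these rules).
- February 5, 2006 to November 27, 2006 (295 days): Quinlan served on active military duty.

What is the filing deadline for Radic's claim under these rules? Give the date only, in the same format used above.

The claim accrued on July 1, 2003, when the wrongful act occurred; under the stated occurrence rule the March 23, 2004 discovery does not delay accrual.
3 years from July 1, 2003 is July 1, 2006.
The defendant's active military service from February 5, 2006 to November 27, 2006 tolled the period for 295 days, extending the deadline to April 22, 2007.
Nothing else in the chronology tolls or restarts the period.

April 22, 2007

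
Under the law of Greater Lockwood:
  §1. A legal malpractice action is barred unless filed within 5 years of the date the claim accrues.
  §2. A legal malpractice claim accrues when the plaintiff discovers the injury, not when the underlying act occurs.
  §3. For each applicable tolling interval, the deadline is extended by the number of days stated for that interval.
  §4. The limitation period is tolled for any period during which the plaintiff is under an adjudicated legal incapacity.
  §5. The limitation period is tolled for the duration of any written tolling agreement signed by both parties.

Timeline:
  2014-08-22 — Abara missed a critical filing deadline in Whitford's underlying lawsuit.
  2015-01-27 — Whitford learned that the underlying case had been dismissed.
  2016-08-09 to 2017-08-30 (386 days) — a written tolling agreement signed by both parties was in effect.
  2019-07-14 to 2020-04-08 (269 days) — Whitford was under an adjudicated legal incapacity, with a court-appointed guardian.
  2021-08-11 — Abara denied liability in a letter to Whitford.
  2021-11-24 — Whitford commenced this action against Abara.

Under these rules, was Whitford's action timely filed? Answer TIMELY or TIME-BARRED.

TIME-BARRED

The claim did not accrue until Whitford discovered the injury on 2015-01-27; the 2014-08-22 act date does not start the clock under the stated rule.
Adding the 5 years base period to 2015-01-27 gives a deadline of 2020-01-27, before any tolling.
The written tolling agreement from 2016-08-09 to 2017-08-30 tolled the period for 386 days, extending the deadline to 2021-02-16.
Because the plaintiff's legal incapacity ran from 2019-07-14 to 2020-04-08, the deadline is extended by 269 days to 2021-11-12.
The other events in the timeline have no effect on the limitation period under the stated rules.
Whitford filed on 2021-11-24, after the 2021-11-12 deadline, so the action is time-barred.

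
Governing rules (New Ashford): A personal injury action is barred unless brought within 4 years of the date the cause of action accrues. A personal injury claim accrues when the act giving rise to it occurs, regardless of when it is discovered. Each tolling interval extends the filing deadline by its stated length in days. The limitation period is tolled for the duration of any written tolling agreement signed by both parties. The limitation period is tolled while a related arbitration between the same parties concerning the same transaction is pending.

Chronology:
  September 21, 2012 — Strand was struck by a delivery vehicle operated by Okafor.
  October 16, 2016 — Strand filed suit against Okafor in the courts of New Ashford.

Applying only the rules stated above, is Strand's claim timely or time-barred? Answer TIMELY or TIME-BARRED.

The claim accrued on September 21, 2012, when the wrongful act occurred.
The untolled deadline — 4 years after September 21, 2012 — is September 21, 2016.
Filing on October 16, 2016 missed the September 21, 2016 deadline — the action is time-barred.

TIME-BARRED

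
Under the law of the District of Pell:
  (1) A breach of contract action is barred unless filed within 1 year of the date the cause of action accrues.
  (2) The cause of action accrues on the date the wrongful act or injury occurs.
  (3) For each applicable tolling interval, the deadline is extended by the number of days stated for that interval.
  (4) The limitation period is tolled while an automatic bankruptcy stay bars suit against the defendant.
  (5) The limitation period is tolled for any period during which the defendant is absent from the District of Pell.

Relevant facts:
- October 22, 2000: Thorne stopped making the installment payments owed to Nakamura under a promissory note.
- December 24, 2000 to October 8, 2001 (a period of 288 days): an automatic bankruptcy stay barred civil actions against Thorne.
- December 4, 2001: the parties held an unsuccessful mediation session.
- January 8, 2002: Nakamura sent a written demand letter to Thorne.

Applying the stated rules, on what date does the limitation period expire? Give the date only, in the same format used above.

The cause of action accrued on October 22, 2000, the date of the act.
The untolled deadline — 1 year after October 22, 2000 — is October 22, 2001.
Because the automatic bankruptcy stay ran from December 24, 2000 to October 8, 2001, the deadline is extended by 288 days to August 6, 2002.
The other events in the timeline have no effect on the limitation period under the stated rules.

August 6, 2002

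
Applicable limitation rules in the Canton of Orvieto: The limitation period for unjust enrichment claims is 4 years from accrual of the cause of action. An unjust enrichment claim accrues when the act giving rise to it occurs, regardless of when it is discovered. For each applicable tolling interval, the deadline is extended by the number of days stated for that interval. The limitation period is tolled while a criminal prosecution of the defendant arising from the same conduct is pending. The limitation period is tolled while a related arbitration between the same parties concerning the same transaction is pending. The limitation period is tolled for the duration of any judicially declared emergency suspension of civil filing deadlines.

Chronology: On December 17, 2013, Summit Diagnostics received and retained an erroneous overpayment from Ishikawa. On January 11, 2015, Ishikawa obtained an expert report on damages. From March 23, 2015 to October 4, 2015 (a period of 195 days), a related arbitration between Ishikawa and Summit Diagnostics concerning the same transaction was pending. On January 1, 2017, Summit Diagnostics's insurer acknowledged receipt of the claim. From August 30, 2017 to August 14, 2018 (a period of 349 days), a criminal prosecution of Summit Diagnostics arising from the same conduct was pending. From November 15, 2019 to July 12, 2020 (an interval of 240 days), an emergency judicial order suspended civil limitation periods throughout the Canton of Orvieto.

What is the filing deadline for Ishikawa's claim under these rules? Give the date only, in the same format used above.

The claim accrued on December 17, 2013, when the wrongful act occurred.
Adding the 4 years base period to December 17, 2013 gives a deadline of December 17, 2017, before any tolling.
The period was tolled for 195 days by the pending related arbitration (March 23, 2015 to October 4, 2015), pushing the deadline to June 30, 2018.
The pending criminal prosecution from August 30, 2017 to August 14, 2018 tolled the period for 349 days, extending the deadline to June 14, 2019.
The emergency suspension of filing deadlines from November 15, 2019 to July 12, 2020 began after the period had already run on June 14, 2019, so it has no tolling effect.
None of the other events listed affects the running of the period under the stated rules.

June 14, 2019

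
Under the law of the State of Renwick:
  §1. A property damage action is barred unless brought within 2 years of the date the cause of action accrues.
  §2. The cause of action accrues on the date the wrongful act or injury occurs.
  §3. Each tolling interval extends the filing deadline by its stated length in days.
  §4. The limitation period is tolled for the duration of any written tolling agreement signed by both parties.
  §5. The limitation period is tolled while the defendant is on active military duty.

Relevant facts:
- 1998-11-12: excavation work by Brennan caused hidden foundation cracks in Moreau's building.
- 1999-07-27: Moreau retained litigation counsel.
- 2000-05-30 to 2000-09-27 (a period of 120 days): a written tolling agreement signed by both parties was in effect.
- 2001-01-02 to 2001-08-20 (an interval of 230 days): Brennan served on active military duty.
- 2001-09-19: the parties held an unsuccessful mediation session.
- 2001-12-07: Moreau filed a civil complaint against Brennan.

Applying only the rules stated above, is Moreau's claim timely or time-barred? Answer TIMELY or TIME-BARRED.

The claim accrued on 1998-11-12, when the wrongful act occurred.
The untolled deadline — 2 years after 1998-11-12 — is 2000-11-12.
The period was tolled for 120 days by the written tolling agreement (2000-05-30 to 2000-09-27), pushing the deadline to 2001-03-12.
Because the defendant's active military service ran from 2001-01-02 to 2001-08-20, the deadline is extended by 230 days to 2001-10-28.
None of the other events listed affects the running of the period under the stated rules.
Filing on 2001-12-07 missed the 2001-10-28 deadline — the action is time-barred.

TIME-BARRED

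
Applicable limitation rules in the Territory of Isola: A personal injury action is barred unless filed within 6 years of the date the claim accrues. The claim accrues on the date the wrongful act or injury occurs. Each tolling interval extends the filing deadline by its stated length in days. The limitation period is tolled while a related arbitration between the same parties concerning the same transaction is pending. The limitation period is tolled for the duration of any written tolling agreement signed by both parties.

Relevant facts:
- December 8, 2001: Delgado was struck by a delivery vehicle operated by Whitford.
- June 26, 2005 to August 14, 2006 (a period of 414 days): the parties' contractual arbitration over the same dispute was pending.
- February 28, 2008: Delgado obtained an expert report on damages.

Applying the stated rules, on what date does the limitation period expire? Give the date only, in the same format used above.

January 25, 2009

The limitation period began to run on December 8, 2001.
6 years from December 8, 2001 is December 8, 2007.
The pending related arbitration from June 26, 2005 to August 14, 2006 tolled the period for 414 days, extending the deadline to January 25, 2009.
Nothing else in the chronology tolls or restarts the period.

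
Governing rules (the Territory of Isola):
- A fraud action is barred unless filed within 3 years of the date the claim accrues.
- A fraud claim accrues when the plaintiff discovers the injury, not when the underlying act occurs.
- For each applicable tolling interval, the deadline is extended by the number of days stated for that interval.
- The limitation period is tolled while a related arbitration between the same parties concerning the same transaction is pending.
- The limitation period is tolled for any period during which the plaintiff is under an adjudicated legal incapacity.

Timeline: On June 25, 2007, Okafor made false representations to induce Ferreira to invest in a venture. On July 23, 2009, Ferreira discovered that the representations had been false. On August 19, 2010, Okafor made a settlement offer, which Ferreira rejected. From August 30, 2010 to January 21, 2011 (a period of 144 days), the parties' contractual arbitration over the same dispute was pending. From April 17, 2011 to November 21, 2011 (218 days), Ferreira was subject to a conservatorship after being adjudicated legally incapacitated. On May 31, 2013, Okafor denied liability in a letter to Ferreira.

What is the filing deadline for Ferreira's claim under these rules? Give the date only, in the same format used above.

July 20, 2013

The claim did not accrue until Ferreira discovered the injury on July 23, 2009; the June 25, 2007 act date does not start the clock under the stated rule.
Adding the 3 years base period to July 23, 2009 gives a deadline of July 23, 2012, before any tolling.
Because the pending related arbitration ran from August 30, 2010 to January 21, 2011, the deadline is extended by 144 days to December 14, 2012.
The plaintiff's legal incapacity from April 17, 2011 to November 21, 2011 tolled the period for 218 days, extending the deadline to July 20, 2013.
Nothing else in the chronology tolls or restarts the period.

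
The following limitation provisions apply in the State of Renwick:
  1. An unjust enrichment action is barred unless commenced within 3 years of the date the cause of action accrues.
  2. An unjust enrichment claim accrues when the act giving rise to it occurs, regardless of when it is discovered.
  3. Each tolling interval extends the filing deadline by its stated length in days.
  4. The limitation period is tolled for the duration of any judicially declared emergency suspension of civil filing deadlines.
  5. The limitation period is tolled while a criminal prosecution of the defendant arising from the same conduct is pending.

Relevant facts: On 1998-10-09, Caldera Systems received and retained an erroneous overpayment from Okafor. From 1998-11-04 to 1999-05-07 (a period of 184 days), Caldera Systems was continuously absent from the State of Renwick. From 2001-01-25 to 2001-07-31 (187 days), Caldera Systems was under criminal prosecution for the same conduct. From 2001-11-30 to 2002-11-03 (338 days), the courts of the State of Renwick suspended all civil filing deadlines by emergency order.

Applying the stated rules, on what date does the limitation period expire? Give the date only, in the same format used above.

The limitation period began to run on 1998-10-09.
The untolled deadline — 3 years after 1998-10-09 — is 2001-10-09.
Because the pending criminal prosecution ran from 2001-01-25 to 2001-07-31, the deadline is extended by 187 days to 2002-04-14.
The emergency suspension of filing deadlines from 2001-11-30 to 2002-11-03 tolled the period for 338 days, extending the deadline to 2003-03-18.
The defendant's absence from the jurisdiction from 1998-11-04 to 1999-05-07 does not toll the period, because no stated rule makes the defendant's absence a tolling event.

2003-03-18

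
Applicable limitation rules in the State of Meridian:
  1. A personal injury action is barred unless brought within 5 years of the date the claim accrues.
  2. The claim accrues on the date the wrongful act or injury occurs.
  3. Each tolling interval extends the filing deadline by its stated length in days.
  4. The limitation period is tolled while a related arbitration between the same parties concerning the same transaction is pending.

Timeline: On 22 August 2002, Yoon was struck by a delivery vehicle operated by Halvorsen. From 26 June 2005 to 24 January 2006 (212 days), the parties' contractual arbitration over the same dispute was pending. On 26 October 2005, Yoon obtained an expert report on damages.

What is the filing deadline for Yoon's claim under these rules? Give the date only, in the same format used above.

The limitation period began to run on 22 August 2002.
5 years from 22 August 2002 is 22 August 2007.
The pending related arbitration from 26 June 2005 to 24 January 2006 tolled the period for 212 days, extending the deadline to 21 March 2008.
Nothing else in the chronology tolls or restarts the period.

21 March 2008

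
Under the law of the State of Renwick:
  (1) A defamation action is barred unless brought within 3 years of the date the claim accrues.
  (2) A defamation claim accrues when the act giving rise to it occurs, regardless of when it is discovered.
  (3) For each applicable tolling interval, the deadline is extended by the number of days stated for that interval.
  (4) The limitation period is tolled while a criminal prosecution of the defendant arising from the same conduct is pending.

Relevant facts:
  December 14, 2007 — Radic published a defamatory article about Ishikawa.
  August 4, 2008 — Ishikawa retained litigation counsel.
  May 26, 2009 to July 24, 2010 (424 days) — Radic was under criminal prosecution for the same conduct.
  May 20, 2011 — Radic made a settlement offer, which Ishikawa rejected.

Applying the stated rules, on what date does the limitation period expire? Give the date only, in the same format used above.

February 11, 2012

The claim accrued on December 14, 2007, when the wrongful act occurred.
3 years from December 14, 2007 is December 14, 2010.
Because the pending criminal prosecution ran from May 26, 2009 to July 24, 2010, the deadline is extended by 424 days to February 11, 2012.
None of the other events listed affects the running of the period under the stated rules.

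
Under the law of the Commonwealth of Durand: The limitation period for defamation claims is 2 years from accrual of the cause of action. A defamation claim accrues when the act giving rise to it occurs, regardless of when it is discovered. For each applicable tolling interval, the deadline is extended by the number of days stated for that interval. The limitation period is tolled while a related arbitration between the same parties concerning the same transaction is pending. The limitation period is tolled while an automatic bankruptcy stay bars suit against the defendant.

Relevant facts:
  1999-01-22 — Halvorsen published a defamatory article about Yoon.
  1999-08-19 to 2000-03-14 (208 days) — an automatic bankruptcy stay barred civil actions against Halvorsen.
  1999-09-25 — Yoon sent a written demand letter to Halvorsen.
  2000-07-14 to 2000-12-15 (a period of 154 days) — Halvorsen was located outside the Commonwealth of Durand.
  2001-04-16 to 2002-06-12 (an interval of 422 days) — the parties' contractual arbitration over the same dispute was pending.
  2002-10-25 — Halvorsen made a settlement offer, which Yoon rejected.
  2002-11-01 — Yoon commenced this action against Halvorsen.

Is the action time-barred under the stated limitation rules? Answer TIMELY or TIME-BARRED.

The claim accrued on 1999-01-22, when the wrongful act occurred.
The untolled deadline — 2 years after 1999-01-22 — is 2001-01-22.
The automatic bankruptcy stay from 1999-08-19 to 2000-03-14 tolled the period for 208 days, extending the deadline to 2001-08-18.
The pending related arbitration from 2001-04-16 to 2002-06-12 tolled the period for 422 days, extending the deadline to 2002-10-14.
Although the defendant's absence ran from 2000-07-14 to 2000-12-15, the stated rules do not make that a tolling event, so it is disregarded.
Nothing else in the chronology tolls or restarts the period.
Filing on 2002-11-01 missed the 2002-10-14 deadline — the action is time-barred.

TIME-BARRED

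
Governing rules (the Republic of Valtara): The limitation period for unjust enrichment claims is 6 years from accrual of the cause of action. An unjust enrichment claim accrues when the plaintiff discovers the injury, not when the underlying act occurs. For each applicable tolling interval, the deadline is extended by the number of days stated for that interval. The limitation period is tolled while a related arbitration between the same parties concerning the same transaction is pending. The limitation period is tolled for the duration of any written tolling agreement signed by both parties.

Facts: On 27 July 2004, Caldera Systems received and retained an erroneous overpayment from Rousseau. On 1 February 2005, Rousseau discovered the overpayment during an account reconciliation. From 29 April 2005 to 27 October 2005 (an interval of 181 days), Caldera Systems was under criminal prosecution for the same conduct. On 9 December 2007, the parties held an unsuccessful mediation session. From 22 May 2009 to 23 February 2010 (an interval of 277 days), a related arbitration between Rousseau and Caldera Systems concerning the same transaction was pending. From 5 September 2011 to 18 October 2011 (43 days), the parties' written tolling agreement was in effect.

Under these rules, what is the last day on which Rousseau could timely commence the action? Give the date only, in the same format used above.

Under the discovery rule, the claim accrued on 1 February 2005, when Rousseau discovered the injury — not on the 27 July 2004 date of the underlying act.
Adding the 6 years base period to 1 February 2005 gives a deadline of 1 February 2011, before any tolling.
The pending related arbitration from 22 May 2009 to 23 February 2010 tolled the period for 277 days, extending the deadline to 5 November 2011.
The period was tolled for 43 days by the written tolling agreement (5 September 2011 to 18 October 2011), pushing the deadline to 18 December 2011.
The pending criminal prosecution from 29 April 2005 to 27 October 2005 does not toll the period, because no stated rule makes a criminal prosecution a tolling event.
None of the other events listed affects the running of the period under the stated rules.

18 December 2011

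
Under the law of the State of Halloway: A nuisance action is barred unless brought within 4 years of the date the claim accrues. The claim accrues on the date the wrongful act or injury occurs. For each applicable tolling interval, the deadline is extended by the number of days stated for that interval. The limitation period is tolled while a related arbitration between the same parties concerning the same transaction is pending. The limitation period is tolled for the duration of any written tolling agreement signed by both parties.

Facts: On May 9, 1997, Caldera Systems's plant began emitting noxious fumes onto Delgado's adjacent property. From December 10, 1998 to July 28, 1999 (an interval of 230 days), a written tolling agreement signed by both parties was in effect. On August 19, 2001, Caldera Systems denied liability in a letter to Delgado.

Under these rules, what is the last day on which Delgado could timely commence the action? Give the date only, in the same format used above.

December 25, 2001

The limitation period began to run on May 9, 1997.
The untolled deadline — 4 years after May 9, 1997 — is May 9, 2001.
The written tolling agreement from December 10, 1998 to July 28, 1999 tolled the period for 230 days, extending the deadline to December 25, 2001.
The other events in the timeline have no effect on the limitation period under the stated rules.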